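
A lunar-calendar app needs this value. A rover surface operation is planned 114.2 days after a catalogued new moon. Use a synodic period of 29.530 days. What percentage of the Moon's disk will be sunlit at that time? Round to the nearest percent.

16%

Reduce mod P: 114.2 − 3×29.530 = 25.61 d into the current lunation.
Elongation θ = 360° × 25.61/29.530 ≈ 312.2°.
With cos θ = 0.672, the lit fraction is (1 − 0.672)/2 ≈ 0.164, so 16%.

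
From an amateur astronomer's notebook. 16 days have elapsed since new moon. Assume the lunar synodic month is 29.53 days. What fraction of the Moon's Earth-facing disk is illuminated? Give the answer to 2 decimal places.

0.98

Elongation θ = 360° × 16/29.53 ≈ 195.1°.
cos 195.1° = (-0.966), so f = (1 − (-0.966))/2 = 0.983.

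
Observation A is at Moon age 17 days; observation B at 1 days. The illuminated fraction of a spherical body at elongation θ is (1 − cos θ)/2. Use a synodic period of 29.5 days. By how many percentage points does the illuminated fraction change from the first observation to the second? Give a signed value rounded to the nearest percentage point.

First observation: θ = 360°·17/29.5 = 207.5°, so f = 0.944.
Second observation: θ = 12.2°, f = 0.011.
Δf = 0.011 − 0.944 = -0.932, i.e. -93 pp.

-93 percentage points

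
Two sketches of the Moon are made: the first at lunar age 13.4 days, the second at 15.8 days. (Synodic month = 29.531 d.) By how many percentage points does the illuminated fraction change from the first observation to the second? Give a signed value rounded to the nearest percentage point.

First observation: θ = 360°·13.4/29.531 = 163.4°, so f = 0.979.
Second observation: θ = 192.6°, f = 0.988.
Δf = 0.988 − 0.979 = +0.009, i.e. +1 pp.

+1 pp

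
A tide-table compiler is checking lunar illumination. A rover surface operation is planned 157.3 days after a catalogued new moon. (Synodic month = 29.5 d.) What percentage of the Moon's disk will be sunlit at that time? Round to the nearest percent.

157.3 d spans 5 complete synodic months (5 × 29.5 = 147.50 d) plus 9.80 d.
The Moon has covered 9.80/29.5 of its cycle, so θ ≈ 360° × 9.80/29.5 = 119.6°.
Illuminated fraction = (1 − cos 119.6°)/2 = (1 − (-0.494))/2 ≈ 0.747, so 75%.

75%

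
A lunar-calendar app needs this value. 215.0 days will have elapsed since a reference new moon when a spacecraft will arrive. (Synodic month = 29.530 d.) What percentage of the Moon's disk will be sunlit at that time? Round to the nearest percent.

60%

Reduce mod P: 215.0 − 7×29.530 = 8.29 d into the current lunation.
Phase angle: θ = 360°·(8.29 d)/(29.530 d) = 101.1°.
With cos θ = (-0.192), the lit fraction is (1 − (-0.192))/2 ≈ 0.596, so 60%.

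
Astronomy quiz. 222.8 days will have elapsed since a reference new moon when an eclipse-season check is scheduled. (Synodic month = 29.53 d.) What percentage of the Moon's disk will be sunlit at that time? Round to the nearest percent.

222.8/29.53 = 7.545 lunations, so 7 complete cycles and 16.09 d into the next.
Phase angle: θ = 360°·(16.09 d)/(29.53 d) = 196.2°.
With cos θ = (-0.961), the lit fraction is (1 − (-0.961))/2 ≈ 0.980, so 98%.

98%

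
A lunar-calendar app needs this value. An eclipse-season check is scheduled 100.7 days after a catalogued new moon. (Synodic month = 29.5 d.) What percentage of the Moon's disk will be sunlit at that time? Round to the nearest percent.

93%

Reduce mod P: 100.7 − 3×29.5 = 12.20 d into the current lunation.
Elongation θ = 360° × 12.20/29.5 ≈ 148.9°.
cos 148.9° = (-0.856), so f = (1 − (-0.856))/2 = 0.928, so 93%.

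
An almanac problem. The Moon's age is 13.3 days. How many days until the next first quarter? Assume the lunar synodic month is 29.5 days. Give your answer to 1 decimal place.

First quarter occurs at elongation 90°, i.e. at age 29.5 × 90/360 = 7.375 d.
This lunation's first quarter (7.375 d) has passed, so add one period: 36.875 − 13.3 = 23.575 days.

23.6 days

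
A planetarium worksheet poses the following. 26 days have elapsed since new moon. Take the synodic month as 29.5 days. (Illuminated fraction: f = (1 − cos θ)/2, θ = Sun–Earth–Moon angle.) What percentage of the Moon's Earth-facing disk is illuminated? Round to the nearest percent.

13%

Phase angle: θ = 360°·(26 d)/(29.5 d) = 317.3°.
cos 317.3° = 0.735, so f = (1 − 0.735)/2 = 0.133, so 13%.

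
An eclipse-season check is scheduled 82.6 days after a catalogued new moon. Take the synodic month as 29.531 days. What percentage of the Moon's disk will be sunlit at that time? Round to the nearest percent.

82.6/29.531 = 2.797 lunations, so 2 complete cycles and 23.54 d into the next.
The Moon has covered 23.54/29.531 of its cycle, so θ ≈ 360° × 23.54/29.531 = 286.9°.
cos 286.9° = 0.291, so f = (1 − 0.291)/2 = 0.354, so 35%.

35%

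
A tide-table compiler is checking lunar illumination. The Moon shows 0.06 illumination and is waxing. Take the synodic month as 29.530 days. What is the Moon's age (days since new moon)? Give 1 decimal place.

cos θ = 1 − 2f = 0.880, giving a principal value of 28.4°.
The Moon is waxing (0°–180°), so θ = 28.4° directly.
That fraction of the synodic month is 28.4/360 × 29.530 d ≈ 2.33 d.

2.3 days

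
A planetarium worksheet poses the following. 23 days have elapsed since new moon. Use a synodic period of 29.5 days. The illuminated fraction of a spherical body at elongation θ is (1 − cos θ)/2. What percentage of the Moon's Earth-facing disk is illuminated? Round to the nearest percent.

41%

Phase angle: θ = 360°·(23 d)/(29.5 d) = 280.7°.
Illuminated fraction = (1 − cos 280.7°)/2 = (1 − 0.185)/2 ≈ 0.407, so 41%.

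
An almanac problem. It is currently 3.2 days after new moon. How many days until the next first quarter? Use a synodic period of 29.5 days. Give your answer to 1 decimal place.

First quarter occurs at elongation 90°, i.e. at age 29.5 × 90/360 = 7.375 d.
So 4.175 days remain (7.375 − 3.2).

4.2 days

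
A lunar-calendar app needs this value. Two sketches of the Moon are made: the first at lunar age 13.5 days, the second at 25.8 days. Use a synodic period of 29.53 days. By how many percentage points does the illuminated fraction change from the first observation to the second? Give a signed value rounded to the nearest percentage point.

-83 pp

First observation: θ = 360°·13.5/29.53 = 164.6°, so f = 0.982.
Second observation: θ = 314.5°, f = 0.149.
Δf = 0.149 − 0.982 = -0.833, i.e. -83 pp.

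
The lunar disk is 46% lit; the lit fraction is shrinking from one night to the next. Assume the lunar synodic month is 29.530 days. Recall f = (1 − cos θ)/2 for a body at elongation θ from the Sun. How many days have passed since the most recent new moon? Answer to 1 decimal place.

22.5 days

Invert f = (1 − cos θ)/2 to get cos θ = 1 − 2(0.46) = 0.080, hence θ₀ = arccos 0.080 = 85.4°.
Since the Moon is past full (waning), take the reflex angle: θ = 360° − 85.4° = 274.6°.
That fraction of the synodic month is 274.6/360 × 29.530 d ≈ 22.52 d.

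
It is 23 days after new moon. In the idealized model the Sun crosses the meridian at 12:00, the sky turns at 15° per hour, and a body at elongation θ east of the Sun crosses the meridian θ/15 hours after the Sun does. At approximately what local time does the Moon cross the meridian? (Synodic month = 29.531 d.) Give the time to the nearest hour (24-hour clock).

07:00

Phase angle: θ = 360°·(23 d)/(29.531 d) = 280.4°.
At 15° of sky rotation per hour, 280.4° corresponds to a 18.69 h lag.
12:00 + 18.69 h ≈ 06:42 → 07:00 to the nearest hour.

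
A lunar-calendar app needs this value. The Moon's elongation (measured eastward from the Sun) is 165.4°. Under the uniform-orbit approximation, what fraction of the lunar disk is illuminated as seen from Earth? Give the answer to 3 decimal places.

0.984

f = (1 − cos 165.4°)/2 = (1 − (-0.968))/2 ≈ 0.984.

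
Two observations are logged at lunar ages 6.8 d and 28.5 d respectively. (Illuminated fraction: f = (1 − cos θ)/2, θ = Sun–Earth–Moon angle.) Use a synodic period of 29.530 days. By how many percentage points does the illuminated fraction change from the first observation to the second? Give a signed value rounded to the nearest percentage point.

θ₁ = 360° × 6.8/29.530 = 82.9°, f₁ = (1 − cos θ₁)/2 = 0.438.
θ₂ = 360° × 28.5/29.530 = 347.4°, f₂ = (1 − cos θ₂)/2 = 0.012.
Change = f₂ − f₁ = -0.426 → -43 percentage points.

-43 percentage points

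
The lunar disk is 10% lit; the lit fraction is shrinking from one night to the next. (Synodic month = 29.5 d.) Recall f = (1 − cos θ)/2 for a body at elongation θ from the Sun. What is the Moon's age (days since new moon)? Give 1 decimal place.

26.5 days

cos θ = 1 − 2f = 0.800, giving a principal value of 36.9°.
Since the Moon is past full (waning), take the reflex angle: θ = 360° − 36.9° = 323.1°.
That fraction of the synodic month is 323.1/360 × 29.5 d ≈ 26.48 d.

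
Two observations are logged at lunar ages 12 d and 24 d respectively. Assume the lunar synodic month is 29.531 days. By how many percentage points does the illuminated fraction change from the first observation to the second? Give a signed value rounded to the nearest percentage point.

First observation: θ = 360°·12/29.531 = 146.3°, so f = 0.916.
Second observation: θ = 292.6°, f = 0.308.
Δf = 0.308 − 0.916 = -0.608, i.e. -61 pp.

-61 pp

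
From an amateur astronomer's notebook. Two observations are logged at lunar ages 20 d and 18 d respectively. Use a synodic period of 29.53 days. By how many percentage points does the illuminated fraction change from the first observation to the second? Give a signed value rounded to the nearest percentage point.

θ₁ = 360° × 20/29.53 = 243.8°, f₁ = (1 − cos θ₁)/2 = 0.721.
θ₂ = 360° × 18/29.53 = 219.4°, f₂ = (1 − cos θ₂)/2 = 0.886.
Change = f₂ − f₁ = +0.166 → +17 percentage points.

+17 percentage points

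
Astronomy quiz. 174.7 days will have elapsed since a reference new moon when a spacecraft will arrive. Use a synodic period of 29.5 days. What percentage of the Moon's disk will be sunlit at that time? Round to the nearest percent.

6%

174.7/29.5 = 5.922 lunations, so 5 complete cycles and 27.20 d into the next.
Phase angle: θ = 360°·(27.20 d)/(29.5 d) = 331.9°.
cos 331.9° = 0.882, so f = (1 − 0.882)/2 = 0.059, so 6%.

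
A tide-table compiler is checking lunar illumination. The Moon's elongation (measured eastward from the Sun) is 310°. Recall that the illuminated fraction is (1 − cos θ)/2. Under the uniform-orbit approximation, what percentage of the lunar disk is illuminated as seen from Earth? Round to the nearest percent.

18%

cos 310° = 0.643, so f = (1 − 0.643)/2 = 0.179, i.e. 18%.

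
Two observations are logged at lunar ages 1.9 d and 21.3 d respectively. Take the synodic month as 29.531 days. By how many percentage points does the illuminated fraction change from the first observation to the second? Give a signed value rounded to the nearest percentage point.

+55 percentage points

First observation: θ = 360°·1.9/29.531 = 23.2°, so f = 0.040.
Second observation: θ = 259.7°, f = 0.590.
Δf = 0.590 − 0.040 = +0.549, i.e. +55 pp.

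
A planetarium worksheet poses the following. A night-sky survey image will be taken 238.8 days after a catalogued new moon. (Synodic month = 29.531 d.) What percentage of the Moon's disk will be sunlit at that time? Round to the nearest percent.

7%

238.8 d spans 8 complete synodic months (8 × 29.531 = 236.25 d) plus 2.55 d.
Phase angle: θ = 360°·(2.55 d)/(29.531 d) = 31.1°.
cos 31.1° = 0.856, so f = (1 − 0.856)/2 = 0.072, so 7%.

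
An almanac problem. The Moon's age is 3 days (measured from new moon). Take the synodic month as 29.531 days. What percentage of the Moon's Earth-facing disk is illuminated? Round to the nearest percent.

The Moon has covered 3/29.531 of its cycle, so θ ≈ 360° × 3/29.531 = 36.6°.
With cos θ = 0.803, the lit fraction is (1 − 0.803)/2 ≈ 0.098, so 10%.

10%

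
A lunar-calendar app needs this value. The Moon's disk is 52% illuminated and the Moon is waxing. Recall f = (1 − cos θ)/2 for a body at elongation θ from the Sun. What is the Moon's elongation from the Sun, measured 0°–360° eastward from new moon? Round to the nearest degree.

92°

From f = (1 − cos θ)/2: cos θ = 1 − 2×0.52 = -0.040; arccos → 92.3°.
Waxing ⇒ before full, so θ = 92.3°.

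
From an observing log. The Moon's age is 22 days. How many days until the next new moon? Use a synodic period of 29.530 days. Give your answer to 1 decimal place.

7.5 days

The next new moon completes the synodic month: 29.530 − 22 = 7.530 days.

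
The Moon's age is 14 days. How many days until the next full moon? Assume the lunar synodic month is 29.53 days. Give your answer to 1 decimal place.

Full moon occurs at elongation 180°, i.e. at age 29.53 × 180/360 = 14.765 d.
So 0.765 days remain (14.765 − 14).

0.8 days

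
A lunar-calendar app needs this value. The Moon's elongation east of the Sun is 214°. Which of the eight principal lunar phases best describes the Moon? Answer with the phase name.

The waning gibbous sector spans roughly 202°–248°; 214° falls inside it.

waning gibbous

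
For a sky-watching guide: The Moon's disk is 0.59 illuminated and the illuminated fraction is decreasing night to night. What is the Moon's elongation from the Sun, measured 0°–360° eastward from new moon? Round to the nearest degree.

260°

Invert f = (1 − cos θ)/2 to get cos θ = 1 − 2(0.59) = -0.180, hence θ₀ = arccos -0.180 = 100.4°.
A waning Moon lies in 180°–360°, so θ = 360° − 100.4° = 259.6°.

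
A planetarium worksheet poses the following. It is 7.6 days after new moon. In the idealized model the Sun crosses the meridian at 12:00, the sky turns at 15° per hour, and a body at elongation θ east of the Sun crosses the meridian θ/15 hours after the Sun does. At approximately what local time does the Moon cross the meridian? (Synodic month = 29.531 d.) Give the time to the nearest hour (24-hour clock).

The Moon has covered 7.6/29.531 of its cycle, so θ ≈ 360° × 7.6/29.531 = 92.6°.
Delay after the Sun = 92.6° / (15°/h) ≈ 6.18 h.
12:00 + 6.18 h ≈ 18:11 → 18:00 to the nearest hour.

18:00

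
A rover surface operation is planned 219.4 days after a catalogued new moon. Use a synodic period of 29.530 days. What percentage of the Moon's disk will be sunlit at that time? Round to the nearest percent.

95%

219.4/29.530 = 7.430 lunations, so 7 complete cycles and 12.69 d into the next.
The Moon has covered 12.69/29.530 of its cycle, so θ ≈ 360° × 12.69/29.530 = 154.7°.
With cos θ = (-0.904), the lit fraction is (1 − (-0.904))/2 ≈ 0.952, so 95%.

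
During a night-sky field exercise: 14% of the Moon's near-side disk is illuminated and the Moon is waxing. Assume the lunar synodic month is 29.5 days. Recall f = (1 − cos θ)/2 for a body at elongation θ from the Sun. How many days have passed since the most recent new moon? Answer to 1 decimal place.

3.6 days

Invert f = (1 − cos θ)/2 to get cos θ = 1 − 2(0.14) = 0.720, hence θ₀ = arccos 0.720 = 43.9°.
Waxing ⇒ before full, so θ = 43.9°.
At 360°/29.5 d per day, 43.9° corresponds to 3.60 days.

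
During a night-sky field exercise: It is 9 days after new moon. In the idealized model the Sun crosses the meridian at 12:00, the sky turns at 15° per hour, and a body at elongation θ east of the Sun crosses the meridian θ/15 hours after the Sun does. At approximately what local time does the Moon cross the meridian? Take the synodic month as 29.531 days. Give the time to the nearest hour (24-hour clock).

The Moon has covered 9/29.531 of its cycle, so θ ≈ 360° × 9/29.531 = 109.7°.
The Moon trails the Sun by θ/15 = 109.7/15 ≈ 7.31 hours.
12:00 + 7.31 h ≈ 19:19 → 19:00 to the nearest hour.

19:00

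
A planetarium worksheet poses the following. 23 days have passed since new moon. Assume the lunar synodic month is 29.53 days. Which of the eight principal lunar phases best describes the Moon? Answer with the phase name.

last quarter

At 23/29.53 of the cycle, θ ≈ 280° — the last quarter range.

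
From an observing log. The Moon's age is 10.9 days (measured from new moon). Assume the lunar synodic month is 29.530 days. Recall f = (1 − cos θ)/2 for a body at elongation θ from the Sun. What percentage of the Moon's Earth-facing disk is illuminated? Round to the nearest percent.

Phase angle: θ = 360°·(10.9 d)/(29.530 d) = 132.9°.
cos 132.9° = (-0.680), so f = (1 − (-0.680))/2 = 0.840, so 84%.

84%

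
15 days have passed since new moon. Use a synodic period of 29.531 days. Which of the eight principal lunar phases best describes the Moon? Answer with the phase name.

At 15/29.531 of the cycle, θ ≈ 183° — the full moon range.

full moon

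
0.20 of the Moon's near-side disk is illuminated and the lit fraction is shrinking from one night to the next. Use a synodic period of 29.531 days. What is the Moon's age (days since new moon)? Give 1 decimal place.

From f = (1 − cos θ)/2: cos θ = 1 − 2×0.20 = 0.600; arccos → 53.1°.
Since the Moon is past full (waning), take the reflex angle: θ = 360° − 53.1° = 306.9°.
Age = 29.531 × 306.9°/360° ≈ 25.17 days.

25.2 days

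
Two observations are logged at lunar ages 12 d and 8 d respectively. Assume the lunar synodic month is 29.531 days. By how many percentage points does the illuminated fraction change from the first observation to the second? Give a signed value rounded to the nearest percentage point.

-35 percentage points

θ₁ = 360° × 12/29.531 = 146.3°, f₁ = (1 − cos θ₁)/2 = 0.916.
θ₂ = 360° × 8/29.531 = 97.5°, f₂ = (1 − cos θ₂)/2 = 0.565.
Change = f₂ − f₁ = -0.350 → -35 percentage points.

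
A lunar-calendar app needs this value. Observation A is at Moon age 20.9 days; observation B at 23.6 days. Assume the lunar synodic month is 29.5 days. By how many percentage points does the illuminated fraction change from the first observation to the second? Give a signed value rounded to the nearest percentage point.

-28 percentage points

θ₁ = 360° × 20.9/29.5 = 255.1°, f₁ = (1 − cos θ₁)/2 = 0.629.
θ₂ = 360° × 23.6/29.5 = 288.0°, f₂ = (1 − cos θ₂)/2 = 0.345.
Change = f₂ − f₁ = -0.283 → -28 percentage points.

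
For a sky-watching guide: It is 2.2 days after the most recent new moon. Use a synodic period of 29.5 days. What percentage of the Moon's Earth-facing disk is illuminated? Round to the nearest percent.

The Moon has covered 2.2/29.5 of its cycle, so θ ≈ 360° × 2.2/29.5 = 26.8°.
With cos θ = 0.892, the lit fraction is (1 − 0.892)/2 ≈ 0.054, so 5%.

5%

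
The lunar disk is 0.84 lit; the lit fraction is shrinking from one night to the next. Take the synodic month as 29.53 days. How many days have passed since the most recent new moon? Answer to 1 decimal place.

18.6 days

Invert f = (1 − cos θ)/2 to get cos θ = 1 − 2(0.84) = -0.680, hence θ₀ = arccos -0.680 = 132.8°.
Waning ⇒ past full, so θ = 360° − 132.8° = 227.2°.
At 360°/29.53 d per day, 227.2° corresponds to 18.63 days.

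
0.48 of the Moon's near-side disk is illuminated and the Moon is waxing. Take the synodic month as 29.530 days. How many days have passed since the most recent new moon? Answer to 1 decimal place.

7.2 days

cos θ = 1 − 2f = 0.040, giving a principal value of 87.7°.
Waxing ⇒ before full, so θ = 87.7°.
At 360°/29.530 d per day, 87.7° corresponds to 7.19 days.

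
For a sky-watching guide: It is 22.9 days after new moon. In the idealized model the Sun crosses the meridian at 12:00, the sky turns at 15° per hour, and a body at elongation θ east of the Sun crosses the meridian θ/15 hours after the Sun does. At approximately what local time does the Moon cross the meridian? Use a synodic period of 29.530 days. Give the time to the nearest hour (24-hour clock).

07:00

Elongation θ = 360° × 22.9/29.530 ≈ 279.2°.
Delay after the Sun = 279.2° / (15°/h) ≈ 18.61 h.
12:00 + 18.61 h ≈ 06:37 → 07:00 to the nearest hour.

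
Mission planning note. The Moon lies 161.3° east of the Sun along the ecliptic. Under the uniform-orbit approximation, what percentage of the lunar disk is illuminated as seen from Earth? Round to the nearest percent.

97%

Half-versine of 161.3°: (1 − (-0.947))/2 = 0.974, i.e. 97%.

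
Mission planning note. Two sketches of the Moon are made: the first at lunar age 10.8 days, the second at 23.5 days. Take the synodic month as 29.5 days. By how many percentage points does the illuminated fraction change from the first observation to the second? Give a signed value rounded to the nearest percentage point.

First observation: θ = 360°·10.8/29.5 = 131.8°, so f = 0.833.
Second observation: θ = 286.8°, f = 0.356.
Δf = 0.356 − 0.833 = -0.478, i.e. -48 pp.

-48 percentage points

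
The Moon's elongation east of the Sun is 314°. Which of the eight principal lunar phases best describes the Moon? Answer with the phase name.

waning crescent

The waning crescent sector spans roughly 292°–338°; 314° falls inside it.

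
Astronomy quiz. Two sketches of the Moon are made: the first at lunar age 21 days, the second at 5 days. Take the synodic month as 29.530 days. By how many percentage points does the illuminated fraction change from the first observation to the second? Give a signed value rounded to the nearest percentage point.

-36 pp

First observation: θ = 360°·21/29.530 = 256.0°, so f = 0.621.
Second observation: θ = 61.0°, f = 0.257.
Δf = 0.257 − 0.621 = -0.364, i.e. -36 pp.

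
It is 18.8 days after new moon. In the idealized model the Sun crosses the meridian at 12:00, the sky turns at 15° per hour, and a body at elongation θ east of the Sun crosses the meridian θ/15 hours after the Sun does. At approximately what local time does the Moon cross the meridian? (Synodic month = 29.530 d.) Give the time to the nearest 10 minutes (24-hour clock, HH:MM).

03:20

Elongation θ = 360° × 18.8/29.530 ≈ 229.2°.
At 15° of sky rotation per hour, 229.2° corresponds to a 15.28 h lag.
12:00 + 15.279 h ≈ 03:17 → 03:20 to the nearest ten minutes.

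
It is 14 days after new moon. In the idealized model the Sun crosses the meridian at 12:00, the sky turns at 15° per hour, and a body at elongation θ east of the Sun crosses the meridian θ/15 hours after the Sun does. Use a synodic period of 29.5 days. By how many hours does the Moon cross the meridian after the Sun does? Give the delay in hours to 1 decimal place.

Elongation θ = 360° × 14/29.5 ≈ 170.8°.
The Moon trails the Sun by θ/15 = 170.8/15 ≈ 11.39 hours.
So the Moon crosses the meridian 11.39 h after the Sun.

11.4 h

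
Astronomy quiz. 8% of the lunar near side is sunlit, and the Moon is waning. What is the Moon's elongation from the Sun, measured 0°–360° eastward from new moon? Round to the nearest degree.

327°

Invert f = (1 − cos θ)/2 to get cos θ = 1 − 2(0.08) = 0.840, hence θ₀ = arccos 0.840 = 32.9°.
A waning Moon lies in 180°–360°, so θ = 360° − 32.9° = 327.1°.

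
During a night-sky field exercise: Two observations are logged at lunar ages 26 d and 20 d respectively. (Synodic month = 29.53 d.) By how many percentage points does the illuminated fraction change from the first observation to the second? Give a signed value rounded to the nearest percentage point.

θ₁ = 360° × 26/29.53 = 317.0°, f₁ = (1 − cos θ₁)/2 = 0.135.
θ₂ = 360° × 20/29.53 = 243.8°, f₂ = (1 − cos θ₂)/2 = 0.721.
Change = f₂ − f₁ = +0.586 → +59 percentage points.

+59 percentage points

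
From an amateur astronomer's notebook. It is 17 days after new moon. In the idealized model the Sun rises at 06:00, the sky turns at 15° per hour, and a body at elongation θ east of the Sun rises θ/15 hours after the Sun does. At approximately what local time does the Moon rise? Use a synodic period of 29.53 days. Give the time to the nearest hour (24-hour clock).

20:00

Phase angle: θ = 360°·(17 d)/(29.53 d) = 207.2°.
At 15° of sky rotation per hour, 207.2° corresponds to a 13.82 h lag.
06:00 + 13.82 h ≈ 19:49 → 20:00 to the nearest hour.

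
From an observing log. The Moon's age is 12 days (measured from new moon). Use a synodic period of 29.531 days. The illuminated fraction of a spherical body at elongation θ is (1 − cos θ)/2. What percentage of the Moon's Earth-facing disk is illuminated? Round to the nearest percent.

Phase angle: θ = 360°·(12 d)/(29.531 d) = 146.3°.
Illuminated fraction = (1 − cos 146.3°)/2 = (1 − (-0.832))/2 ≈ 0.916, so 92%.

92%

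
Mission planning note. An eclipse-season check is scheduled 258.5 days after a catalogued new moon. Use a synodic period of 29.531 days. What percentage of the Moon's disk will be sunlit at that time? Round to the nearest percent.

49%

Reduce mod P: 258.5 − 8×29.531 = 22.25 d into the current lunation.
Phase angle: θ = 360°·(22.25 d)/(29.531 d) = 271.3°.
cos 271.3° = 0.022, so f = (1 − 0.022)/2 = 0.489, so 49%.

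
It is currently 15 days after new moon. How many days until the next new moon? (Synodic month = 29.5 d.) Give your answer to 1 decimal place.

One full lunation from the last new moon is 29.5 d; remaining = 29.5 − 15 = 14.500 d.

14.5 days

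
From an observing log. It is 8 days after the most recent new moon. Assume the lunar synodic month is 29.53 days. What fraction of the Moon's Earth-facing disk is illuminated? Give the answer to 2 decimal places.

Phase angle: θ = 360°·(8 d)/(29.53 d) = 97.5°.
cos 97.5° = (-0.131), so f = (1 − (-0.131))/2 = 0.566.

0.57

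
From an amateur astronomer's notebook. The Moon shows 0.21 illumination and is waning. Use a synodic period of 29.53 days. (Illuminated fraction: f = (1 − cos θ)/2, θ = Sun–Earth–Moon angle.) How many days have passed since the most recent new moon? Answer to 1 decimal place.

From f = (1 − cos θ)/2: cos θ = 1 − 2×0.21 = 0.580; arccos → 54.5°.
A waning Moon lies in 180°–360°, so θ = 360° − 54.5° = 305.5°.
That fraction of the synodic month is 305.5/360 × 29.53 d ≈ 25.06 d.

25.1 days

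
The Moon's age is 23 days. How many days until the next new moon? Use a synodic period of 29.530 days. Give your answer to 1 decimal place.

6.5 days

One full lunation from the last new moon is 29.530 d; remaining = 29.530 − 23 = 6.530 d.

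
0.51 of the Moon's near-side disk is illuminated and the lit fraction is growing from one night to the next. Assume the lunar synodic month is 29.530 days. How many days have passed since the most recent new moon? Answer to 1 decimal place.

cos θ = 1 − 2f = -0.020, giving a principal value of 91.1°.
The Moon is waxing (0°–180°), so θ = 91.1° directly.
At 360°/29.530 d per day, 91.1° corresponds to 7.48 days.

7.5 days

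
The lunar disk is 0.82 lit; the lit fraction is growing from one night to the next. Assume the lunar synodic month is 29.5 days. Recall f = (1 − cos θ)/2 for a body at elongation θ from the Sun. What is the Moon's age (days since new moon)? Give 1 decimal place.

10.6 days

From f = (1 − cos θ)/2: cos θ = 1 − 2×0.82 = -0.640; arccos → 129.8°.
Before full moon the principal value applies: θ = 129.8°.
At 360°/29.5 d per day, 129.8° corresponds to 10.64 days.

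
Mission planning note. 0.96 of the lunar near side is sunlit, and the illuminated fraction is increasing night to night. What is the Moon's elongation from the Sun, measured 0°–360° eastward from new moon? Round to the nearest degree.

Invert f = (1 − cos θ)/2 to get cos θ = 1 − 2(0.96) = -0.920, hence θ₀ = arccos -0.920 = 156.9°.
The Moon is waxing (0°–180°), so θ = 156.9° directly.

157°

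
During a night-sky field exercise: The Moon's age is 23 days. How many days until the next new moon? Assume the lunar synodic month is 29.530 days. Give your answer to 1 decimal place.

6.5 days

One full lunation from the last new moon is 29.530 d; remaining = 29.530 − 23 = 6.530 d.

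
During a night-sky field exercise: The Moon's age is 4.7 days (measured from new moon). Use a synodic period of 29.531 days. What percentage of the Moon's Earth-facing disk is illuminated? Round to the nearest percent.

Phase angle: θ = 360°·(4.7 d)/(29.531 d) = 57.3°.
Illuminated fraction = (1 − cos 57.3°)/2 = (1 − 0.540)/2 ≈ 0.230, so 23%.

23%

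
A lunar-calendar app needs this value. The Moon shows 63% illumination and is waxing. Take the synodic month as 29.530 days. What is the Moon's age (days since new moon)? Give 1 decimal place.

Invert f = (1 − cos θ)/2 to get cos θ = 1 − 2(0.63) = -0.260, hence θ₀ = arccos -0.260 = 105.1°.
The Moon is waxing (0°–180°), so θ = 105.1° directly.
That fraction of the synodic month is 105.1/360 × 29.530 d ≈ 8.62 d.

8.6 days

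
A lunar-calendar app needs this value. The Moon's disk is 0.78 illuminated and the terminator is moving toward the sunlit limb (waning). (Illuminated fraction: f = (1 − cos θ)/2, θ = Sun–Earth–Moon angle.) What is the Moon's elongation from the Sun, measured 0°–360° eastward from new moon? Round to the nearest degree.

From f = (1 − cos θ)/2: cos θ = 1 − 2×0.78 = -0.560; arccos → 124.1°.
Waning ⇒ past full, so θ = 360° − 124.1° = 235.9°.

236°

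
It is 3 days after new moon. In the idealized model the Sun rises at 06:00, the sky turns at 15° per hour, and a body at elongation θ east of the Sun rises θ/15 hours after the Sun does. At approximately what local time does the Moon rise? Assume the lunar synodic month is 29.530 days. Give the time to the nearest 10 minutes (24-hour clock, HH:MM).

Phase angle: θ = 360°·(3 d)/(29.530 d) = 36.6°.
The Moon trails the Sun by θ/15 = 36.6/15 ≈ 2.44 hours.
06:00 + 2.438 h ≈ 08:26 → 08:30 to the nearest ten minutes.

08:30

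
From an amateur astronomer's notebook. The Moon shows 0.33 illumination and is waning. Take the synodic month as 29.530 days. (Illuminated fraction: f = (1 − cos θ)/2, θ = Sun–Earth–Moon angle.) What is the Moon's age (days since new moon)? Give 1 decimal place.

From f = (1 − cos θ)/2: cos θ = 1 − 2×0.33 = 0.340; arccos → 70.1°.
Waning ⇒ past full, so θ = 360° − 70.1° = 289.9°.
That fraction of the synodic month is 289.9/360 × 29.530 d ≈ 23.78 d.

23.8 days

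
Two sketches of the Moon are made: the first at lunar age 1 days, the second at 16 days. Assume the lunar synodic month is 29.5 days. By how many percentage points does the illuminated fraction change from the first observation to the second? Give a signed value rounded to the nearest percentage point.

+97 percentage points

θ₁ = 360° × 1/29.5 = 12.2°, f₁ = (1 − cos θ₁)/2 = 0.011.
θ₂ = 360° × 16/29.5 = 195.3°, f₂ = (1 − cos θ₂)/2 = 0.982.
Change = f₂ − f₁ = +0.971 → +97 percentage points.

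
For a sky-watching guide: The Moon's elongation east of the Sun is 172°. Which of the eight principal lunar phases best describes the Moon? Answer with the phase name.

full moon

The full moon sector spans roughly 158°–202°; 172° falls inside it.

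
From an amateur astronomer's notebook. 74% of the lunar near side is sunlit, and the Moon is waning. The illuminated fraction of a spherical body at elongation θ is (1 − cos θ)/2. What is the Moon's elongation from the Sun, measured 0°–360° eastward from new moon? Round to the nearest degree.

241°

From f = (1 − cos θ)/2: cos θ = 1 − 2×0.74 = -0.480; arccos → 118.7°.
Since the Moon is past full (waning), take the reflex angle: θ = 360° − 118.7° = 241.3°.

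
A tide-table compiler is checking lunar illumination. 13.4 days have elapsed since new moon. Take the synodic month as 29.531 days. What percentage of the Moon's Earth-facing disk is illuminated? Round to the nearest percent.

98%

Elongation θ = 360° × 13.4/29.531 ≈ 163.4°.
With cos θ = (-0.958), the lit fraction is (1 − (-0.958))/2 ≈ 0.979, so 98%.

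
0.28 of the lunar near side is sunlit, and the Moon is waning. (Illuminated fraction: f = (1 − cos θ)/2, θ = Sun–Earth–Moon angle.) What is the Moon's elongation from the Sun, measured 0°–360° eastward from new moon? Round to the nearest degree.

Invert f = (1 − cos θ)/2 to get cos θ = 1 − 2(0.28) = 0.440, hence θ₀ = arccos 0.440 = 63.9°.
Since the Moon is past full (waning), take the reflex angle: θ = 360° − 63.9° = 296.1°.

296°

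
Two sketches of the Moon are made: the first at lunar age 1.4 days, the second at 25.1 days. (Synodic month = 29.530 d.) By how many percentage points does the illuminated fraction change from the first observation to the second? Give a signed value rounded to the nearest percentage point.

θ₁ = 360° × 1.4/29.530 = 17.1°, f₁ = (1 − cos θ₁)/2 = 0.022.
θ₂ = 360° × 25.1/29.530 = 306.0°, f₂ = (1 − cos θ₂)/2 = 0.206.
Change = f₂ − f₁ = +0.184 → +18 percentage points.

+18 percentage points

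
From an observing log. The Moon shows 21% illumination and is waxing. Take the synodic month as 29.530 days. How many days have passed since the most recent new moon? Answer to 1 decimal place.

cos θ = 1 − 2f = 0.580, giving a principal value of 54.5°.
Before full moon the principal value applies: θ = 54.5°.
At 360°/29.530 d per day, 54.5° corresponds to 4.47 days.

4.5 days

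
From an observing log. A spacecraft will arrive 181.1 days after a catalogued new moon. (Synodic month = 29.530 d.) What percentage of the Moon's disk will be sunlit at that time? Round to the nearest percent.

181.1/29.530 = 6.133 lunations, so 6 complete cycles and 3.92 d into the next.
The Moon has covered 3.92/29.530 of its cycle, so θ ≈ 360° × 3.92/29.530 = 47.8°.
cos 47.8° = 0.672, so f = (1 − 0.672)/2 = 0.164, so 16%.

16%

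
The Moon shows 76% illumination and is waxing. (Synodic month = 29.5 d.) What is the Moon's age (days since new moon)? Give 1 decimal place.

9.9 days

cos θ = 1 − 2f = -0.520, giving a principal value of 121.3°.
Waxing ⇒ before full, so θ = 121.3°.
That fraction of the synodic month is 121.3/360 × 29.5 d ≈ 9.94 d.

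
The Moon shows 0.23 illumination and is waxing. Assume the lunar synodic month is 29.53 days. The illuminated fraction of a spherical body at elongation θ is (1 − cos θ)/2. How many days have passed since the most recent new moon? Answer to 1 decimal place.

cos θ = 1 − 2f = 0.540, giving a principal value of 57.3°.
Before full moon the principal value applies: θ = 57.3°.
Age = 29.53 × 57.3°/360° ≈ 4.70 days.

4.7 days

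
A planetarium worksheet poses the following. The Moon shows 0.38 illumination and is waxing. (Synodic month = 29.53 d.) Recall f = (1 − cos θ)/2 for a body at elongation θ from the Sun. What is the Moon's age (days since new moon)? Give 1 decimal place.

6.2 days

Invert f = (1 − cos θ)/2 to get cos θ = 1 − 2(0.38) = 0.240, hence θ₀ = arccos 0.240 = 76.1°.
Before full moon the principal value applies: θ = 76.1°.
That fraction of the synodic month is 76.1/360 × 29.53 d ≈ 6.24 d.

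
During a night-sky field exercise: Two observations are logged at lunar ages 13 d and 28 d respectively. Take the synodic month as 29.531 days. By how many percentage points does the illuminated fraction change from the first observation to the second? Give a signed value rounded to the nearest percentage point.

-94 pp

θ₁ = 360° × 13/29.531 = 158.5°, f₁ = (1 − cos θ₁)/2 = 0.965.
θ₂ = 360° × 28/29.531 = 341.3°, f₂ = (1 − cos θ₂)/2 = 0.026.
Change = f₂ − f₁ = -0.939 → -94 percentage points.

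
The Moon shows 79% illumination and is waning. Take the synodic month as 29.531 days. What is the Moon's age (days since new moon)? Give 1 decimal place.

19.2 days

cos θ = 1 − 2f = -0.580, giving a principal value of 125.5°.
Since the Moon is past full (waning), take the reflex angle: θ = 360° − 125.5° = 234.5°.
Age = 29.531 × 234.5°/360° ≈ 19.24 days.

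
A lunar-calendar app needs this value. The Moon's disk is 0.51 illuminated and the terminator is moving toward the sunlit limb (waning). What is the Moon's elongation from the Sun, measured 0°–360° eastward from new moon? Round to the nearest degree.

Invert f = (1 − cos θ)/2 to get cos θ = 1 − 2(0.51) = -0.020, hence θ₀ = arccos -0.020 = 91.1°.
Since the Moon is past full (waning), take the reflex angle: θ = 360° − 91.1° = 268.9°.

269°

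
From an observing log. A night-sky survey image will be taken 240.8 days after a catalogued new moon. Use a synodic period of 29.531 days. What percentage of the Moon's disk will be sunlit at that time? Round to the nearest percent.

Reduce mod P: 240.8 − 8×29.531 = 4.55 d into the current lunation.
Phase angle: θ = 360°·(4.55 d)/(29.531 d) = 55.5°.
With cos θ = 0.567, the lit fraction is (1 − 0.567)/2 ≈ 0.217, so 22%.

22%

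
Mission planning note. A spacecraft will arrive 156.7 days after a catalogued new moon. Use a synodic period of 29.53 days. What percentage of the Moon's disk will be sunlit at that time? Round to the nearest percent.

67%

Reduce mod P: 156.7 − 5×29.53 = 9.05 d into the current lunation.
Phase angle: θ = 360°·(9.05 d)/(29.53 d) = 110.3°.
With cos θ = (-0.347), the lit fraction is (1 − (-0.347))/2 ≈ 0.674, so 67%.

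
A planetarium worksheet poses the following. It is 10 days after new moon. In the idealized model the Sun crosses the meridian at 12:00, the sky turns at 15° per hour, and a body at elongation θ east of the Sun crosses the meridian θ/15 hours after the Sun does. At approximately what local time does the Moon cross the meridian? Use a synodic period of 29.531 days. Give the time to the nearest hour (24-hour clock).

20:00

Elongation θ = 360° × 10/29.531 ≈ 121.9°.
Delay after the Sun = 121.9° / (15°/h) ≈ 8.13 h.
12:00 + 8.13 h ≈ 20:08 → 20:00 to the nearest hour.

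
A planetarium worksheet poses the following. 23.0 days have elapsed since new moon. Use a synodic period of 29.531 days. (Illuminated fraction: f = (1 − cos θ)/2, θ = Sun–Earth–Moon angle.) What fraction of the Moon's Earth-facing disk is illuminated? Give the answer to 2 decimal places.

0.41

The Moon has covered 23.0/29.531 of its cycle, so θ ≈ 360° × 23.0/29.531 = 280.4°.
cos 280.4° = 0.180, so f = (1 − 0.180)/2 = 0.410.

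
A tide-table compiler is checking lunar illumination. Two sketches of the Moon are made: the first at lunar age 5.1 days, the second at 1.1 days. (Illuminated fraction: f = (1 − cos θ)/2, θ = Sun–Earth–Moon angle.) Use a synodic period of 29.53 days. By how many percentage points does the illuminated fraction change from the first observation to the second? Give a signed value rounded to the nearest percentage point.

θ₁ = 360° × 5.1/29.53 = 62.2°, f₁ = (1 − cos θ₁)/2 = 0.267.
θ₂ = 360° × 1.1/29.53 = 13.4°, f₂ = (1 − cos θ₂)/2 = 0.014.
Change = f₂ − f₁ = -0.253 → -25 percentage points.

-25 percentage points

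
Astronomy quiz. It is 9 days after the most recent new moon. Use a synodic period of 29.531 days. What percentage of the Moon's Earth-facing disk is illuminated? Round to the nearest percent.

67%

Elongation θ = 360° × 9/29.531 ≈ 109.7°.
With cos θ = (-0.337), the lit fraction is (1 − (-0.337))/2 ≈ 0.669, so 67%.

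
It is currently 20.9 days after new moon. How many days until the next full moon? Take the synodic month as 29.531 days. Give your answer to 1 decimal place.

23.4 days

Full moon is 0.5 of the way through the cycle: age 0.5 × 29.531 = 14.765 d.
Already past this cycle's full moon; the next is at 14.765 + 29.531 = 44.296 d, so 44.296 − 20.9 = 23.396 days.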